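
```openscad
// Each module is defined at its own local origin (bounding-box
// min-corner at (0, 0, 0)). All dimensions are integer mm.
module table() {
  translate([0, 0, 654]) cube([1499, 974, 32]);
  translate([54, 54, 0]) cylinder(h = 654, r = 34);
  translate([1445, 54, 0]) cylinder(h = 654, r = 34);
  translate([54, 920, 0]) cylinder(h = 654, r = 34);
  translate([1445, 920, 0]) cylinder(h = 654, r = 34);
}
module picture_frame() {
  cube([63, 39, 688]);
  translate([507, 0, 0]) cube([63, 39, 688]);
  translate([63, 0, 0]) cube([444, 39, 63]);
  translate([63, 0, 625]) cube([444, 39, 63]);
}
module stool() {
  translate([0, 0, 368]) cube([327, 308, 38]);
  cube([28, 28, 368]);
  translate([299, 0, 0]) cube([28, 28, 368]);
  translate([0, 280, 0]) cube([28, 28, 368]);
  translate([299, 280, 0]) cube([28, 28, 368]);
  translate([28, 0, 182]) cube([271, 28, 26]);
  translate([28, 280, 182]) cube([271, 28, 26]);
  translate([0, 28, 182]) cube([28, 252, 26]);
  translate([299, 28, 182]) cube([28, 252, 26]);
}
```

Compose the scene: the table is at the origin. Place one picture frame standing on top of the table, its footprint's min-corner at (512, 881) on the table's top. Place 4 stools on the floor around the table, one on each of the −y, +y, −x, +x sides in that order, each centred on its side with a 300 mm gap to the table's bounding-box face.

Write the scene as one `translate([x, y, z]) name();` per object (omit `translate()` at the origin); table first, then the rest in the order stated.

table();
translate([512, 881, 686]) picture_frame();
translate([586, -608, 0]) stool();
translate([586, 1274, 0]) stool();
translate([-627, 333, 0]) stool();
translate([1799, 333, 0]) stool();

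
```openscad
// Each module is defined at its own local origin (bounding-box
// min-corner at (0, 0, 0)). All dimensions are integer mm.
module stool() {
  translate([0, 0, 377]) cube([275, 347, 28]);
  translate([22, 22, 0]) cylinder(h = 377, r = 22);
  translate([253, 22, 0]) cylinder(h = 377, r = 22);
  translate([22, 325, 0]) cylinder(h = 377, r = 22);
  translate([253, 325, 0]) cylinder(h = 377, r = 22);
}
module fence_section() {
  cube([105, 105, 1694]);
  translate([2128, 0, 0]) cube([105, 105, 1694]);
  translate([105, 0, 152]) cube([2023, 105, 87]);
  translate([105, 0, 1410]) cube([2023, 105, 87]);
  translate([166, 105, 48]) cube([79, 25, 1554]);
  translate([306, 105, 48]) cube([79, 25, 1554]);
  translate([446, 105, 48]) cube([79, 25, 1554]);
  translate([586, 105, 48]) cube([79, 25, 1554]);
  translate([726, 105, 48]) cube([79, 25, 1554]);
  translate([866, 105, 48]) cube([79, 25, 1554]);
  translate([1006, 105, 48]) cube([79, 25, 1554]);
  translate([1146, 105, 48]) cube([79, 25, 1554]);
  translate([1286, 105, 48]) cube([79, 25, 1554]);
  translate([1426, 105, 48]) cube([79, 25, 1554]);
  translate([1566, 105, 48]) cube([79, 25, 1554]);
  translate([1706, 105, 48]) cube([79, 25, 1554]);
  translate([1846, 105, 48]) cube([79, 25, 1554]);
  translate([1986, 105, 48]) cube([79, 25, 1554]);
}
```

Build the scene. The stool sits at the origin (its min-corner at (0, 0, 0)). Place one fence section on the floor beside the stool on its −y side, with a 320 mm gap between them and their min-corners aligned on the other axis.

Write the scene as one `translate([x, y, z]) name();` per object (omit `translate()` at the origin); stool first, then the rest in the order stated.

stool();
translate([0, -450, 0]) fence_section();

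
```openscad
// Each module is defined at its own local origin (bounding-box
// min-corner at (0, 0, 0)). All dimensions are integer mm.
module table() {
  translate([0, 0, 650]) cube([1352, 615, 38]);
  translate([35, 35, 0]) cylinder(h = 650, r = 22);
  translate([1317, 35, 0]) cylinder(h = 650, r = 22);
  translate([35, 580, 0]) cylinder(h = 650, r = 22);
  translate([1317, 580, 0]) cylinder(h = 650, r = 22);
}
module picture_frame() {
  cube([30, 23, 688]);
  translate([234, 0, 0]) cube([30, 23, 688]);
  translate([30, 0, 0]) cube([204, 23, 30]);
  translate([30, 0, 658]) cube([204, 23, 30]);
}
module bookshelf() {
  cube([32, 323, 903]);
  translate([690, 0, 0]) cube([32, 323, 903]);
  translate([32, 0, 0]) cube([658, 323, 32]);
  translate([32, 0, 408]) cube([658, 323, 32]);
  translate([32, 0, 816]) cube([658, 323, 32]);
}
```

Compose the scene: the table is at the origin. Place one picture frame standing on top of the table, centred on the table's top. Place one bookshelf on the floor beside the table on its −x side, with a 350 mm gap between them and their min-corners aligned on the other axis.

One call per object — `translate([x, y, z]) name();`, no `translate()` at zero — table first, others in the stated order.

table();
translate([544, 296, 688]) picture_frame();
translate([-1072, 0, 0]) bookshelf();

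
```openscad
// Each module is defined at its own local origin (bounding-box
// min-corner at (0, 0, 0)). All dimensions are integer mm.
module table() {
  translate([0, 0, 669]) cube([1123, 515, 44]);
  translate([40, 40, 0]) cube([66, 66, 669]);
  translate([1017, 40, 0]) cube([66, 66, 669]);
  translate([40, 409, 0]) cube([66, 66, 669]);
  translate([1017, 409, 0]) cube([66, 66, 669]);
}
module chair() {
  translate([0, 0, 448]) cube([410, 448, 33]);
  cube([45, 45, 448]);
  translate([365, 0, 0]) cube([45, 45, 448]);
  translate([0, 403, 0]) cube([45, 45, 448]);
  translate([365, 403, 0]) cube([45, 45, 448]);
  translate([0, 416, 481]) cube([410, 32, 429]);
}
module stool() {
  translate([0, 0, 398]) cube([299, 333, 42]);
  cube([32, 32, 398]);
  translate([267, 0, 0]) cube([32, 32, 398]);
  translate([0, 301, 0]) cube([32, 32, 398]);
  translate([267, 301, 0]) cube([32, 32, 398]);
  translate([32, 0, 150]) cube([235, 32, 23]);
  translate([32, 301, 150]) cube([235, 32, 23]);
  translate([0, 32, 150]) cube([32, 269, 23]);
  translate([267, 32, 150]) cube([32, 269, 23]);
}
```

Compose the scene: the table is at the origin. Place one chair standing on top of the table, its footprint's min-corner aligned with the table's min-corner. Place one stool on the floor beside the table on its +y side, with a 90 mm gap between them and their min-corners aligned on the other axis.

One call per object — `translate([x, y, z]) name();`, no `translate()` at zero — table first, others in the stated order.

table();
translate([0, 0, 713]) chair();
translate([0, 605, 0]) stool();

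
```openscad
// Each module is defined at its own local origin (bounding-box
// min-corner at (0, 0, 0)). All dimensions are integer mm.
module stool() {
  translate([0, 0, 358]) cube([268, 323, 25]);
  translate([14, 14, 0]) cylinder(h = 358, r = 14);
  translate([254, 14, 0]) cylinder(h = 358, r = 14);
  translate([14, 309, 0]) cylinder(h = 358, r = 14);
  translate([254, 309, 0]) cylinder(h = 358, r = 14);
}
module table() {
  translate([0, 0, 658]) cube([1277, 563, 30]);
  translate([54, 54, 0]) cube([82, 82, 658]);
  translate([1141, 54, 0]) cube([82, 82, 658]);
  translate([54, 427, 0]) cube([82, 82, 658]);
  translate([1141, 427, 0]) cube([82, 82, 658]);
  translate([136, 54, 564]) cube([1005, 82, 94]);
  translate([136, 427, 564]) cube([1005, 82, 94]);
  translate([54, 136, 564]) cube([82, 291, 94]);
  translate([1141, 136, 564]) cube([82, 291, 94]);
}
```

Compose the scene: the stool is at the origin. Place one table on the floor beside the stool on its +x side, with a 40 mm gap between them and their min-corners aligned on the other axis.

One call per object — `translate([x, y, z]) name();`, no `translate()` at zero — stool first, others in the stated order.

stool();
translate([308, 0, 0]) table();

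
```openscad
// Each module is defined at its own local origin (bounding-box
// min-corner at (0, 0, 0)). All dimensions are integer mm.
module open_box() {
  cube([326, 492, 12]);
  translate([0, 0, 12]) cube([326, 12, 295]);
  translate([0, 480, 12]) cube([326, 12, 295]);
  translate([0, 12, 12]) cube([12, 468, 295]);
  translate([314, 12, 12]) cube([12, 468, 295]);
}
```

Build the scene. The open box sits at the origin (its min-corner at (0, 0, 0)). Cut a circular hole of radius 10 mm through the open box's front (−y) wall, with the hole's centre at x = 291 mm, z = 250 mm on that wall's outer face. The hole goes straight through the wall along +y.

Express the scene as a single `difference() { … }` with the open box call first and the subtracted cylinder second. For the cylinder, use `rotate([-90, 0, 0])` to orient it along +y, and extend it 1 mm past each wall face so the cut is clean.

difference() {
  open_box();
  translate([291, -1, 250]) rotate([-90, 0, 0]) cylinder(h = 14, r = 10);
}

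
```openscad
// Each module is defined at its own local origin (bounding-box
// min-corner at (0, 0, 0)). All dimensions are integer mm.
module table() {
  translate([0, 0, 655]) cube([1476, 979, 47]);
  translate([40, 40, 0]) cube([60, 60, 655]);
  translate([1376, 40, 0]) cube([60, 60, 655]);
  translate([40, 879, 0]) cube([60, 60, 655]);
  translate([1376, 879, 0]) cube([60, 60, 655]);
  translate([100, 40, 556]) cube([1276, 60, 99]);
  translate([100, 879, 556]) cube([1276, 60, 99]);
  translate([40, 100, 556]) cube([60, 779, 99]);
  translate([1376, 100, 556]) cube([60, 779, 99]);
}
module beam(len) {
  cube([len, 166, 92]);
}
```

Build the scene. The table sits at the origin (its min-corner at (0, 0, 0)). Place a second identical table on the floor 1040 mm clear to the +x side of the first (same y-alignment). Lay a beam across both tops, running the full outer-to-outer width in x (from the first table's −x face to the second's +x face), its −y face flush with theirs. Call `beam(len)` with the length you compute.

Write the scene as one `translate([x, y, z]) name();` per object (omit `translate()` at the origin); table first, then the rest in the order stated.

table();
translate([2516, 0, 0]) table();
translate([0, 0, 702]) beam(3992);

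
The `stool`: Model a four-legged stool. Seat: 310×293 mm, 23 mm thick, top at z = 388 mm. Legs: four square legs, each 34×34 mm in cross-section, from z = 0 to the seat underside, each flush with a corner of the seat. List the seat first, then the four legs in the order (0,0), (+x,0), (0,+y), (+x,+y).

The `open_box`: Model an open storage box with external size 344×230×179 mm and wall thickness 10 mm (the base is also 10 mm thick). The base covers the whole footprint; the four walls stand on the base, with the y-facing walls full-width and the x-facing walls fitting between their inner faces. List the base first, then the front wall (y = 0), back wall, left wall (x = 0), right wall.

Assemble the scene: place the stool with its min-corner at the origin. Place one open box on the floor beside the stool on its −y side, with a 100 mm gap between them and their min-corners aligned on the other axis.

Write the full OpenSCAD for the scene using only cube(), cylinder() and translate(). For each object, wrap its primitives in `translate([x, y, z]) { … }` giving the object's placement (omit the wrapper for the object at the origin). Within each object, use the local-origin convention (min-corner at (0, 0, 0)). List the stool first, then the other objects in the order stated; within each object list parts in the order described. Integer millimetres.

translate([0, 0, 365]) cube([310, 293, 23]);
cube([34, 34, 365]);
translate([276, 0, 0]) cube([34, 34, 365]);
translate([0, 259, 0]) cube([34, 34, 365]);
translate([276, 259, 0]) cube([34, 34, 365]);
translate([0, -330, 0]) {
  cube([344, 230, 10]);
  translate([0, 0, 10]) cube([344, 10, 169]);
  translate([0, 220, 10]) cube([344, 10, 169]);
  translate([0, 10, 10]) cube([10, 210, 169]);
  translate([334, 10, 10]) cube([10, 210, 169]);
}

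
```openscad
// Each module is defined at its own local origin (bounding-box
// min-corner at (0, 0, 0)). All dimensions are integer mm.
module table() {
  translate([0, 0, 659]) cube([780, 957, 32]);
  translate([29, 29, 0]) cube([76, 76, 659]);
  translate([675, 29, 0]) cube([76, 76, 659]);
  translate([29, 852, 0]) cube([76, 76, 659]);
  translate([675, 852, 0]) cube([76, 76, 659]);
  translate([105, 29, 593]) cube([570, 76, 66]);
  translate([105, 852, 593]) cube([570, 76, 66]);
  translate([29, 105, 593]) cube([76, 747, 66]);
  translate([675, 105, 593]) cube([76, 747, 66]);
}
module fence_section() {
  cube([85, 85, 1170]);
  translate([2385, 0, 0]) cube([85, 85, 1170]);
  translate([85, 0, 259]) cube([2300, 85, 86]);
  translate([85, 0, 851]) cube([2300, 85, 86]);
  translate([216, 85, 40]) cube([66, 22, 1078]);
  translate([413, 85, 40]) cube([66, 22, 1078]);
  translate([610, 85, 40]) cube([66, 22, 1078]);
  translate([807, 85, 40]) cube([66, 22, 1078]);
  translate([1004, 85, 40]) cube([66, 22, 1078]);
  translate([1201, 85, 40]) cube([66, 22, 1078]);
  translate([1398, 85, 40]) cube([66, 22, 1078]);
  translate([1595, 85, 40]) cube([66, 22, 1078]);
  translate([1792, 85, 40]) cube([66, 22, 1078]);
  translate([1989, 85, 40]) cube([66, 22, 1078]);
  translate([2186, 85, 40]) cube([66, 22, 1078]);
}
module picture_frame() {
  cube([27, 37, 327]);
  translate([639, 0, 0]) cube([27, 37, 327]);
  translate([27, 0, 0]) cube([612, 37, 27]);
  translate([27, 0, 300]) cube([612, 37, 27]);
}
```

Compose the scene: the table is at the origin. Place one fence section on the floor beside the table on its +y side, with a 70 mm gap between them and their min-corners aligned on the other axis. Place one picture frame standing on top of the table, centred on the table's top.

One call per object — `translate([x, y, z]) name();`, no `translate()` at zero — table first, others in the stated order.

table();
translate([0, 1027, 0]) fence_section();
translate([57, 460, 691]) picture_frame();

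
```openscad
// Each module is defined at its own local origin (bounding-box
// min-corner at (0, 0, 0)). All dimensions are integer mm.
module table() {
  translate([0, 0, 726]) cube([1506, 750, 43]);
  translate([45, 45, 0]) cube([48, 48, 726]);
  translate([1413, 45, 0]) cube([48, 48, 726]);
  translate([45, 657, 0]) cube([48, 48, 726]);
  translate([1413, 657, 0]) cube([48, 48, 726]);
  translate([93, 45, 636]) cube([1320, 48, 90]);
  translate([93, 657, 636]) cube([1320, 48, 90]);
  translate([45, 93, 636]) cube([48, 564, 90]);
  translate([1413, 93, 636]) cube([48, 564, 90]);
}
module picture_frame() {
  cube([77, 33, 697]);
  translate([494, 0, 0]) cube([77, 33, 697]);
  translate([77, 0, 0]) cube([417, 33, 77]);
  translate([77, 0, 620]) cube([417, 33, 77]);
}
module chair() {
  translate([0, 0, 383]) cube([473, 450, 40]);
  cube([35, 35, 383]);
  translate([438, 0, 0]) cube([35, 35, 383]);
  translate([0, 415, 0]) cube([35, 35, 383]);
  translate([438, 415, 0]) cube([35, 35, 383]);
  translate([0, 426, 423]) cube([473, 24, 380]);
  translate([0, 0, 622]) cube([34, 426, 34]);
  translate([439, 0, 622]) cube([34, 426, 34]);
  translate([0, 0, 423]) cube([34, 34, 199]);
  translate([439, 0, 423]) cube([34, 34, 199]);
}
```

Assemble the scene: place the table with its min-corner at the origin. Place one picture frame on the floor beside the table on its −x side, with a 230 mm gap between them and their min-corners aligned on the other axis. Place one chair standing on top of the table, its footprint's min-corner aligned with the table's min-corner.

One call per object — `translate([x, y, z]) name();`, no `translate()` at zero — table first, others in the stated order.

table();
translate([-801, 0, 0]) picture_frame();
translate([0, 0, 769]) chair();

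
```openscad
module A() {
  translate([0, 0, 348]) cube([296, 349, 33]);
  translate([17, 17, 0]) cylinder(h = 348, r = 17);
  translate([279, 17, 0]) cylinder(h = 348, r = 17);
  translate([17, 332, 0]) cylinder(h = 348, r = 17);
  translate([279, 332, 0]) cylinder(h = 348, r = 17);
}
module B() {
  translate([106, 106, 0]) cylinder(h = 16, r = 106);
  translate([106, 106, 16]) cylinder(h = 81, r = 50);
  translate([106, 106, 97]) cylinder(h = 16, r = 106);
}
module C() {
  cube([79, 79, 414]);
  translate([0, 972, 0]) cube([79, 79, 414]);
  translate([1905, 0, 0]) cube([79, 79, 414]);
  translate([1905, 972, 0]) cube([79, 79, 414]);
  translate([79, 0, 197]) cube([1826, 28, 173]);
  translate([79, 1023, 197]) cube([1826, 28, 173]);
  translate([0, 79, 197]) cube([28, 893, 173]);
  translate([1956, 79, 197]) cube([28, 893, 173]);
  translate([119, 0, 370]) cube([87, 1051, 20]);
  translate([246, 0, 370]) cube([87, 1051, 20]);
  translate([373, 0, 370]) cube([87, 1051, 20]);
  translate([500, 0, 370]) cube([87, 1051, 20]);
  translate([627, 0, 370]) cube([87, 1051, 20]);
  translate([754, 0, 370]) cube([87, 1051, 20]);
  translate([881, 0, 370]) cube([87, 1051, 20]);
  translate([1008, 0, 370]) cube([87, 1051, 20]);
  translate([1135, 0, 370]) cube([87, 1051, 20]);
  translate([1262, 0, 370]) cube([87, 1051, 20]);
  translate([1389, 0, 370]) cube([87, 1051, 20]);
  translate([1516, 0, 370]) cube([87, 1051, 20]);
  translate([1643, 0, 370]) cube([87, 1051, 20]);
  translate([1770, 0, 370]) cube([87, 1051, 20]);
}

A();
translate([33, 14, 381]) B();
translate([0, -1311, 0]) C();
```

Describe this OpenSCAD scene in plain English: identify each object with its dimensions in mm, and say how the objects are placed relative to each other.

A is a simple wooden stool: a rectangular seat 296 mm (x) by 349 mm (y), 33 mm thick, top face at z = 381 mm, on four round legs, each 34 mm in diameter. The legs rest on z = 0, each leg's axis is inset half a diameter from the nearest pair of seat edges (so the leg's bounding box is flush with the corner).

B is a spool: two coaxial disc flanges of radius 106 mm and thickness 16 mm, joined by a core cylinder of radius 50 mm and height 81 mm. The lower flange rests on z = 0 and the three cylinders share a vertical axis.

C is a bed frame 1984 mm long (x) by 1051 mm wide (y). Four 79×79 mm corner posts, 414 mm tall, at the corners of the footprint. Four rails of 28 mm thickness and 173 mm height run between adjacent posts with their undersides at z = 197 mm, their outer faces flush with the outside of the frame (the two x-running rails run between the posts' inner faces; the two y-running rails run between the posts' inner faces). 14 slats, each 87 mm wide (x) and 20 mm thick, lie across the top of the two x-running rails, running the full 1051 mm width of the frame in y; the slats are evenly spaced along x between the inner faces of the end posts with equal gaps (rounded down to the nearest mm) at the −x end and between each pair — any rounding remainder accumulates at the +x end.

The spool is on top of the stool. The bed frame is on the floor beside the stool on its −y side.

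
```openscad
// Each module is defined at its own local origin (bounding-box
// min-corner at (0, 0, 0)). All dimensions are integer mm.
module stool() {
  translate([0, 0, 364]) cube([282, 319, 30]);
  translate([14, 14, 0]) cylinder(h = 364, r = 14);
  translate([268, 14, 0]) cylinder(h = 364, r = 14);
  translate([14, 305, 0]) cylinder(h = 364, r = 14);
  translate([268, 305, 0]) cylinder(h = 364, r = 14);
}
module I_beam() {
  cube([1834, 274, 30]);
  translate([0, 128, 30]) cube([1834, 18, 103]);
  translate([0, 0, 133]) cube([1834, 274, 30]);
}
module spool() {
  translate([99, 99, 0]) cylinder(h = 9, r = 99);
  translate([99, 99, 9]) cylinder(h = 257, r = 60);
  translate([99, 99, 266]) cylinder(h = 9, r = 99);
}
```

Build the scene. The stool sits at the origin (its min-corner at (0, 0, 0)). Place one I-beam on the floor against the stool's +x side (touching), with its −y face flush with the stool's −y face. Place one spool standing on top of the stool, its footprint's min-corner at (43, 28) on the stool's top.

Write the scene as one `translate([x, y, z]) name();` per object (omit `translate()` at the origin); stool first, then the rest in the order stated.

stool();
translate([282, 0, 0]) I_beam();
translate([43, 28, 394]) spool();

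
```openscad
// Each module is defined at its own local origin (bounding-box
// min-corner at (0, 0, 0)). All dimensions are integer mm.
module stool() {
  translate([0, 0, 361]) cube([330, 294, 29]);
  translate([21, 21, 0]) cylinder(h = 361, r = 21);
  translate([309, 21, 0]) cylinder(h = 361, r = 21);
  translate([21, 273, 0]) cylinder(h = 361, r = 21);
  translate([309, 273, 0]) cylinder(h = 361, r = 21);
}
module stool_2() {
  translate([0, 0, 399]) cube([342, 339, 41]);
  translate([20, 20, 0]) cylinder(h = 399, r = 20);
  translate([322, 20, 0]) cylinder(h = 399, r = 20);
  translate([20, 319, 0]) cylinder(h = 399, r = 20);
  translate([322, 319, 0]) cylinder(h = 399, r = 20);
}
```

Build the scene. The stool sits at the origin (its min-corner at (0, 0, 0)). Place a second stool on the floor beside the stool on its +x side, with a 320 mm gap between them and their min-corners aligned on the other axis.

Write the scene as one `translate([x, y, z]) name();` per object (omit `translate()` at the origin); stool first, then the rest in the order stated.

stool();
translate([650, 0, 0]) stool_2();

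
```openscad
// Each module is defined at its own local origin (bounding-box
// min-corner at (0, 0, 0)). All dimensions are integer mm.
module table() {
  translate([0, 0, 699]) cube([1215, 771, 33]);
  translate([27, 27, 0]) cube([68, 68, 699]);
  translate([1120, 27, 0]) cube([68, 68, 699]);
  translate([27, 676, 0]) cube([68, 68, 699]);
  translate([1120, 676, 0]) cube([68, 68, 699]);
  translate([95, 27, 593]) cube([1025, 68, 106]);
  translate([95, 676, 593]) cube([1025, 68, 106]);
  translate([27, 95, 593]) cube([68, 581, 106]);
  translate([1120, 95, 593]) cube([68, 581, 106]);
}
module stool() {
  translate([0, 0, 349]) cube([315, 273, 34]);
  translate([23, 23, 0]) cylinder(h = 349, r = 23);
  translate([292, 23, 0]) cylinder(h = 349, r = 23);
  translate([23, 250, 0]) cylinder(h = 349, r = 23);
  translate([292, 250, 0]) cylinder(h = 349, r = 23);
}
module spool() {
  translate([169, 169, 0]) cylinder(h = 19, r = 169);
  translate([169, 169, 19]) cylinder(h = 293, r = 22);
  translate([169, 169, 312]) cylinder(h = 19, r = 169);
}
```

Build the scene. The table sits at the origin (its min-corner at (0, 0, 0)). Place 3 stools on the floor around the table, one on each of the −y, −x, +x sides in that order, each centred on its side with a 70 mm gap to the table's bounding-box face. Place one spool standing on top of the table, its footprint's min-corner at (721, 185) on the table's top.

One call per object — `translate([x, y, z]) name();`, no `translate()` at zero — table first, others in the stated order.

table();
translate([450, -343, 0]) stool();
translate([-385, 249, 0]) stool();
translate([1285, 249, 0]) stool();
translate([721, 185, 732]) spool();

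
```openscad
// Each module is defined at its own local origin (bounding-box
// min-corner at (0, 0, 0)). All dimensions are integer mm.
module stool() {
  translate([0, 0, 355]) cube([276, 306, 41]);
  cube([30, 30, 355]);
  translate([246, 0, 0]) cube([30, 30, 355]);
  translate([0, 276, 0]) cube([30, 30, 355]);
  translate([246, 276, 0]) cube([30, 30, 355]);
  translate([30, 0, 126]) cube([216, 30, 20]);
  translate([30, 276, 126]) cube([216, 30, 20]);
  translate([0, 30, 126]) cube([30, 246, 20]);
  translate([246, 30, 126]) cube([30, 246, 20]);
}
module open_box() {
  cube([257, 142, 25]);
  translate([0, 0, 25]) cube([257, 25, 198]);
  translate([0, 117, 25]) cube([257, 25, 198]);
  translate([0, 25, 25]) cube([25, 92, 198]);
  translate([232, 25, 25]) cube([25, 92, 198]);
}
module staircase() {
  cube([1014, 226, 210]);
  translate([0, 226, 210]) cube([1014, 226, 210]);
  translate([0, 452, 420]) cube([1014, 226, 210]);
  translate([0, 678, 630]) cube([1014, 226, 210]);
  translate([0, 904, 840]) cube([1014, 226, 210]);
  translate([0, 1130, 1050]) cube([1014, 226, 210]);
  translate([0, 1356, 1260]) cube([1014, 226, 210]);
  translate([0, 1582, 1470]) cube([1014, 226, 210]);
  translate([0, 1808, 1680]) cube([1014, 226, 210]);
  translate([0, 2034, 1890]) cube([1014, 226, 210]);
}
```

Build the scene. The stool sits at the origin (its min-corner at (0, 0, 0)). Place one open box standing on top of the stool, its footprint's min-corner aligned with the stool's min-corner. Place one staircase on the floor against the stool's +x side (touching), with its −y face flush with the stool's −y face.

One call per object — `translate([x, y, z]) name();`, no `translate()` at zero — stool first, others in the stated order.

stool();
translate([0, 0, 396]) open_box();
translate([276, 0, 0]) staircase();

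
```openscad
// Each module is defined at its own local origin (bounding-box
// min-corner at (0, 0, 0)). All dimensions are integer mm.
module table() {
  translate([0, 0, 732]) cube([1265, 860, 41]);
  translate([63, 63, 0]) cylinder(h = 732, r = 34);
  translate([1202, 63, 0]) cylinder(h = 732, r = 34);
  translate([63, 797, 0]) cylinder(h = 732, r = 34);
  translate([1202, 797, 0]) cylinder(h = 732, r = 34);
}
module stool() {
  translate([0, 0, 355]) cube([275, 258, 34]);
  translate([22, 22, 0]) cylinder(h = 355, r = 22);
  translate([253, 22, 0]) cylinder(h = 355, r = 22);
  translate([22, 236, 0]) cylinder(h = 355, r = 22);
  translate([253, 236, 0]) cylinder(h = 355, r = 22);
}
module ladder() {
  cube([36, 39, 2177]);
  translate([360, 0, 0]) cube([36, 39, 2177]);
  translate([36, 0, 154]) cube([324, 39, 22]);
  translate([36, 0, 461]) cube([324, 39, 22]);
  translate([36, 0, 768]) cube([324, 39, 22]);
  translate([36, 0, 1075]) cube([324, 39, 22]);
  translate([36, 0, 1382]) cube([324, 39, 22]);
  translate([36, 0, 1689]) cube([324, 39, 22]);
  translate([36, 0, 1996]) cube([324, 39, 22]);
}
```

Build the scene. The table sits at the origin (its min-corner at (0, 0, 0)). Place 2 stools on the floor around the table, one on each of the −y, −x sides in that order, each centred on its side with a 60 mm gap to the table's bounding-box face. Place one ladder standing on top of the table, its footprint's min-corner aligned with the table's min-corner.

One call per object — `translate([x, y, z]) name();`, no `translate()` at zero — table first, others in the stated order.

table();
translate([495, -318, 0]) stool();
translate([-335, 301, 0]) stool();
translate([0, 0, 773]) ladder();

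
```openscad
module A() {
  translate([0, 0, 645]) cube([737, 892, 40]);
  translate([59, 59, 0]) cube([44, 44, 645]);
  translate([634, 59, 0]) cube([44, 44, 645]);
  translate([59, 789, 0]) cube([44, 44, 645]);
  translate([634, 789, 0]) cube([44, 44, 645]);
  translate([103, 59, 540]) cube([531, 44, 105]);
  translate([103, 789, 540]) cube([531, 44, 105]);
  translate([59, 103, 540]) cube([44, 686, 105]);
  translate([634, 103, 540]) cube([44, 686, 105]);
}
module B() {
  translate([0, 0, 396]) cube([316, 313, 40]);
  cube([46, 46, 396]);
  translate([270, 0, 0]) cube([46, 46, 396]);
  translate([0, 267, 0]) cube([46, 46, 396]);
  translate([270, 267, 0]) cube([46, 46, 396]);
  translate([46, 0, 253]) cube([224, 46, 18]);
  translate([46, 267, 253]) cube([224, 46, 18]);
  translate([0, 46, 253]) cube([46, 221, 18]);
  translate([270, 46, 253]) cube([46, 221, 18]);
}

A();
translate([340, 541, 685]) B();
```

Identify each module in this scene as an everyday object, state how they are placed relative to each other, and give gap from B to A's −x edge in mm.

The stool's min-x is at 340; the table's min-x is 0; gap = 340 mm.

A is a table. B is a stool. The stool is on top of the table. The gap from the stool to the table's −x edge is 340 mm.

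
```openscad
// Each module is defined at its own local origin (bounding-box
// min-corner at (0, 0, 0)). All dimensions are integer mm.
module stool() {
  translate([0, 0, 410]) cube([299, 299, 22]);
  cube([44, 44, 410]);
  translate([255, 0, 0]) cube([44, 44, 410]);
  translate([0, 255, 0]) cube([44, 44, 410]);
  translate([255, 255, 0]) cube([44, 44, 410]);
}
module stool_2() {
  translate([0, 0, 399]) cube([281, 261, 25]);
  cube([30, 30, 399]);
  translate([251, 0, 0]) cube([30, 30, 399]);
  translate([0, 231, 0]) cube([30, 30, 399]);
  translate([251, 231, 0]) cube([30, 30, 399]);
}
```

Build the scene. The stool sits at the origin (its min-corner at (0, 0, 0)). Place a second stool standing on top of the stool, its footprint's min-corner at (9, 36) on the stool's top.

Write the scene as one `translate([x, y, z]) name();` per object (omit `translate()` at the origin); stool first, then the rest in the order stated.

stool();
translate([9, 36, 432]) stool_2();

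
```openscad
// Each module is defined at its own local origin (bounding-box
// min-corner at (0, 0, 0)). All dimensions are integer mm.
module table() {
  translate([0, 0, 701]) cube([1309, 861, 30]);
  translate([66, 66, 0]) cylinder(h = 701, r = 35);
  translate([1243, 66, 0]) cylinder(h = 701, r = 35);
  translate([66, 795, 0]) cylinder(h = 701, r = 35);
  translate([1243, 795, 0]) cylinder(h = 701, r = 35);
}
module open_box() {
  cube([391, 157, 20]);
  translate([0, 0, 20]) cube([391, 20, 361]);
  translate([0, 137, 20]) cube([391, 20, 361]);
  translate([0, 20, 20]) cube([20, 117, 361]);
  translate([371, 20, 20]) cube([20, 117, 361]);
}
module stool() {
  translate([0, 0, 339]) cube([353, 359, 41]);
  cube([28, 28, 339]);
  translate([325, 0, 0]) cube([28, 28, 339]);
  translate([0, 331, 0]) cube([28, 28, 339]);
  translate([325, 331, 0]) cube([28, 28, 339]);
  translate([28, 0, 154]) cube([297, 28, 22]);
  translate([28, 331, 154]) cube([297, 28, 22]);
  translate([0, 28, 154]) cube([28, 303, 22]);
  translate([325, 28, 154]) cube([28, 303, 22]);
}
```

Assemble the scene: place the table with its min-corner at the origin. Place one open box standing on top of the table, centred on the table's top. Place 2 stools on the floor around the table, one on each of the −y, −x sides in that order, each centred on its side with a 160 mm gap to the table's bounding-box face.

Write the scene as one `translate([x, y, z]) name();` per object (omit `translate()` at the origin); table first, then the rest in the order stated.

table();
translate([459, 352, 731]) open_box();
translate([478, -519, 0]) stool();
translate([-513, 251, 0]) stool();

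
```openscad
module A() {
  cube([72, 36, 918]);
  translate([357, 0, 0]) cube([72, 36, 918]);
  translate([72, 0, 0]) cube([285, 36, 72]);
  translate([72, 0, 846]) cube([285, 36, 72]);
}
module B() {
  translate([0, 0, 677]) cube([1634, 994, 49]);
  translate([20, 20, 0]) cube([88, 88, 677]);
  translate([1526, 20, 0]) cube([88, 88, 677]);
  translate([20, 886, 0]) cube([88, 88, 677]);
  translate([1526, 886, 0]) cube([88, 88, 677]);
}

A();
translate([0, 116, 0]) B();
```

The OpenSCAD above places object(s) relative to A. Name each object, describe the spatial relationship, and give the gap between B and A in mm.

A is a picture frame. B is a table. The table is on the floor beside the picture frame on its +y side. The gap between the table and the picture frame is 80 mm.

The table's nearest face is 80 mm from the picture frame's +y face.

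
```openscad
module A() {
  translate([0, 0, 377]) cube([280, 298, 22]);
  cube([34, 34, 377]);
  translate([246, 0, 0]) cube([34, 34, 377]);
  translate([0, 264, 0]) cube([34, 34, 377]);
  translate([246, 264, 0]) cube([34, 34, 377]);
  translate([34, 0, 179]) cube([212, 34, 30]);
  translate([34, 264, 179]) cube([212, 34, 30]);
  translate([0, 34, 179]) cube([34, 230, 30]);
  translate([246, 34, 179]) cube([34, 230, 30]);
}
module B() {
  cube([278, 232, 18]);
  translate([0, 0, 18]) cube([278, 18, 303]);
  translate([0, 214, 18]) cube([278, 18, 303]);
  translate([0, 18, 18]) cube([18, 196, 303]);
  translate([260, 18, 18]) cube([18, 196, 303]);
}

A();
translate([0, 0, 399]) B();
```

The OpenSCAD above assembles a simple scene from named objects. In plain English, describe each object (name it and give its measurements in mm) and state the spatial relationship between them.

A is a four-legged stool. The seat is 280×298 mm, 22 mm thick, top at z = 399 mm. It stands on four square legs, each 34×34 mm in cross-section, from z = 0 to the seat underside, each flush with a corner of the seat. Four stretchers, 34 mm wide and 30 mm tall, connect adjacent legs with their undersides at z = 179 mm, each running between the inner faces of the legs it joins and aligned with the legs' outer faces on the other axis.

B is an open-topped rectangular box: outside dimensions 278×232×321 mm, with a uniform wall and base thickness of 18 mm. The base is a full 278×232 slab on the floor; four walls sit on top of the base. The front and back walls (the −y and +y sides) span the full width; the two side walls fit between them.

The open box is on top of the stool.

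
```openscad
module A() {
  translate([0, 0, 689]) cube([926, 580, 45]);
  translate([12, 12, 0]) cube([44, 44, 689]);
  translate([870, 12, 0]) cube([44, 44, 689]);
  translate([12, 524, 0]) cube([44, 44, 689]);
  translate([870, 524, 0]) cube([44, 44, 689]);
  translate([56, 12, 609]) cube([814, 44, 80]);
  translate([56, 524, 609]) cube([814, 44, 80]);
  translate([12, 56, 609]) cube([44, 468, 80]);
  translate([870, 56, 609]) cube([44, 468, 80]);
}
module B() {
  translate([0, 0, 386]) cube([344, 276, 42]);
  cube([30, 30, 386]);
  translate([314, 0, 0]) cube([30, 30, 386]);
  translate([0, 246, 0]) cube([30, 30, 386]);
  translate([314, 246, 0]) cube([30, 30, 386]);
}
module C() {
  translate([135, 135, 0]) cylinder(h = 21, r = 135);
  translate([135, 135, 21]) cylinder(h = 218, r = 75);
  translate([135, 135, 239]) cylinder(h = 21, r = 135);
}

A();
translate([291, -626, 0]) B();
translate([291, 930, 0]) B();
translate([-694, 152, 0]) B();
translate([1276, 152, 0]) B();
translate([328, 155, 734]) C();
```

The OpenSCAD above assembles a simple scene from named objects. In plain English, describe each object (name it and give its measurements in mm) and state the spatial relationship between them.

A is a rectangular dining table. The top is 926×580×45 mm with its upper surface at z = 734 mm. It stands on four 44×44 mm square legs, each inset 12 mm from the nearest pair of top edges, running from the floor to the underside of the top. Four apron rails, 44 mm thick and 80 mm tall, run between adjacent legs with their top edges flush with the underside of the top and their outer faces flush with the legs' outer faces.

B is a simple wooden stool: a rectangular seat 344 mm (x) by 276 mm (y), 42 mm thick, top face at z = 428 mm, on four square legs, each 30×30 mm in cross-section. The legs rest on z = 0, each flush with a corner of the seat.

C is a spool: two coaxial disc flanges of radius 135 mm and thickness 21 mm, joined by a core cylinder of radius 75 mm and height 218 mm. The lower flange rests on z = 0 and the three cylinders share a vertical axis.

Four stools sit around the table at the −y, +y, −x, +x sides. The spool is on top of the table, centred.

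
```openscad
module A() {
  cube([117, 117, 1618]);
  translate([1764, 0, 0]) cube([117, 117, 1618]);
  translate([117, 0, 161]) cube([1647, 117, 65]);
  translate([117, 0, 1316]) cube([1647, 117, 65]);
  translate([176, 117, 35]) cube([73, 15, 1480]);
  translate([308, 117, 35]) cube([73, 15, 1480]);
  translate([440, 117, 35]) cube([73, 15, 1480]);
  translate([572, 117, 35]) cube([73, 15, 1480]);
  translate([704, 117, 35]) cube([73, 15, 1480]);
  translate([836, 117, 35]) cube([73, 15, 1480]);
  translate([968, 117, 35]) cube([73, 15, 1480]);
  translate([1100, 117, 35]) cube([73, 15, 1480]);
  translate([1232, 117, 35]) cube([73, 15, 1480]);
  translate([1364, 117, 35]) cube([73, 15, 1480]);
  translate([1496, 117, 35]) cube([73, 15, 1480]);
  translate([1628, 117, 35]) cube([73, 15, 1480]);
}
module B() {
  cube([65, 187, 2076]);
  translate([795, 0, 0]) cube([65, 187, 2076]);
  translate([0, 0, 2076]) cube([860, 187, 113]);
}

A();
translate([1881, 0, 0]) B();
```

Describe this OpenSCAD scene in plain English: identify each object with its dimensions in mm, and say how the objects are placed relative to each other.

A is a fence section. Two 117×117 mm posts, 1618 mm tall, stand on the floor with a clear span of 1647 mm between their inner faces. Two horizontal rails of 117×65 mm section span the gap between the posts with their undersides at z = 161 mm and z = 1316 mm, flush with the posts' −y face. 12 pickets, each 73 mm wide, 15 mm thick and 1480 mm tall, are fixed to the +y face of the rails with their bottoms at z = 35 mm, evenly spaced across the span with equal gaps (rounded down to the nearest mm) at the −x end and between each pair — any rounding remainder accumulates at the +x end.

B is a door frame. The clear opening is 730 mm wide and 2076 mm high. Two 65 mm wide jambs, 187 mm deep, stand either side of the opening from the floor to the top of the opening. A 113 mm thick head sits across the top of both jambs, spanning the full outside width of the frame.

The door frame is against the fence section's +x side, with their −y faces flush.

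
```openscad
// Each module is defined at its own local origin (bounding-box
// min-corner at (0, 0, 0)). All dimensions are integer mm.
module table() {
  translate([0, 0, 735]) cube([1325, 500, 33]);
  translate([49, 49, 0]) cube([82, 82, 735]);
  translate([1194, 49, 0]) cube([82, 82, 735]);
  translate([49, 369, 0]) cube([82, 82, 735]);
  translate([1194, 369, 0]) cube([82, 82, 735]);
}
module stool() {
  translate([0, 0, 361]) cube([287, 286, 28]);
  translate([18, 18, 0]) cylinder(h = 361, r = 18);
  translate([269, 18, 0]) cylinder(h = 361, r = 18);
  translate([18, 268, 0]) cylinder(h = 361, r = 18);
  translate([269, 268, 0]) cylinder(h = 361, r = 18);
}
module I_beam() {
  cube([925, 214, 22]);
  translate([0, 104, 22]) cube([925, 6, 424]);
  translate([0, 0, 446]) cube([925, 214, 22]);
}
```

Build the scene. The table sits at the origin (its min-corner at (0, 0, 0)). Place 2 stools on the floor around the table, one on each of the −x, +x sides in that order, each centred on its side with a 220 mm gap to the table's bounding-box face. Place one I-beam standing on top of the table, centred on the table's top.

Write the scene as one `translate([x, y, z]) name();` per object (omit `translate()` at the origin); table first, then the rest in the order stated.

table();
translate([-507, 107, 0]) stool();
translate([1545, 107, 0]) stool();
translate([200, 143, 768]) I_beam();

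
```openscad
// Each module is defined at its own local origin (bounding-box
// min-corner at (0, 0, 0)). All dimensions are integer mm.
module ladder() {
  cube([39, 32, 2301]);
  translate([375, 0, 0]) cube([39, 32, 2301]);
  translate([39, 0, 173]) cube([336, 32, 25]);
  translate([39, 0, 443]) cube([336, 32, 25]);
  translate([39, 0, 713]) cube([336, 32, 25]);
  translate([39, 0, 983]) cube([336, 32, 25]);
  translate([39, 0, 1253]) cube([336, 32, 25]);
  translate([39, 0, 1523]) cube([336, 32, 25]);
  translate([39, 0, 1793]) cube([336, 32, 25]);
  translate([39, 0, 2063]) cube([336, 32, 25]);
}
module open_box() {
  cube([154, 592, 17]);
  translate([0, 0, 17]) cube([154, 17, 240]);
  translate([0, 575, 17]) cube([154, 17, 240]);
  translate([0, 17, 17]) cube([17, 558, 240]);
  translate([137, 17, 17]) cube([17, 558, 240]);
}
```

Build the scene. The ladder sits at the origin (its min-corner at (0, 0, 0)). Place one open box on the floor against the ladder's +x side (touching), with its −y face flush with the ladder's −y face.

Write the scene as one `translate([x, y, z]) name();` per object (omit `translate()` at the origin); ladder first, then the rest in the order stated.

ladder();
translate([414, 0, 0]) open_box();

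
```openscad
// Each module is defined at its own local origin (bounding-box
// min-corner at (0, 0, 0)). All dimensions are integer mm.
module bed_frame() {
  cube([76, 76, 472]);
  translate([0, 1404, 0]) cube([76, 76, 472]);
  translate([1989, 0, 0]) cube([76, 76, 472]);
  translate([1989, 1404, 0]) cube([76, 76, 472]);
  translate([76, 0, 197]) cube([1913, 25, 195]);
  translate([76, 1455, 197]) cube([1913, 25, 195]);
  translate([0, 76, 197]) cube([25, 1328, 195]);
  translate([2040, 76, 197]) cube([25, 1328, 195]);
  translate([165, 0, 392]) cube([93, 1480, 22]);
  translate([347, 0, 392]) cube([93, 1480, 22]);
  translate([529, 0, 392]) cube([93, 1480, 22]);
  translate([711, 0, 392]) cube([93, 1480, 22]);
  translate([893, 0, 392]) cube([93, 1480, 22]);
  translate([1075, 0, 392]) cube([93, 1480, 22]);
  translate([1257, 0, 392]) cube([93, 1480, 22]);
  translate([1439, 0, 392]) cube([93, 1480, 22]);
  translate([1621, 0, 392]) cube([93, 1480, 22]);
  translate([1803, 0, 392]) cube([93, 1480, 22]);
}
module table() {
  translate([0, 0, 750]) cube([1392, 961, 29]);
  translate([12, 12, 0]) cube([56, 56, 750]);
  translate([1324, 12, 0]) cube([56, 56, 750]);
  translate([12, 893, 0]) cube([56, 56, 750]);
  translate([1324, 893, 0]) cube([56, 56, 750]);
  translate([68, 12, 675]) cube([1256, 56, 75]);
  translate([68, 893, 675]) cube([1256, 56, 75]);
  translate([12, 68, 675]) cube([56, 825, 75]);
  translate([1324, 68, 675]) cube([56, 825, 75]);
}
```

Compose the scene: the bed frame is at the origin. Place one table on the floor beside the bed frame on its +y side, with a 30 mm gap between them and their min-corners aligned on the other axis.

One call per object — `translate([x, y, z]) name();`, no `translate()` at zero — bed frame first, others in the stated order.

bed_frame();
translate([0, 1510, 0]) table();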